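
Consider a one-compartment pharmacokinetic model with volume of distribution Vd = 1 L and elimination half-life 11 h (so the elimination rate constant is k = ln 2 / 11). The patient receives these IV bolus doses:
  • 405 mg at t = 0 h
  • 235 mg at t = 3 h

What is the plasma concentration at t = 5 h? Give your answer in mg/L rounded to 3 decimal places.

502.719 mg/L

k = ln 2 / 11 = 0.06301 per h
Dose 1 (405 mg at t=0 h): 405·exp(−0.06301·5) = 295.545 mg/L
Dose 2 (235 mg at t=3 h): 235·exp(−0.06301·2) = 207.174 mg/L
C(5) = 295.545 + 207.174 = 502.719 mg/L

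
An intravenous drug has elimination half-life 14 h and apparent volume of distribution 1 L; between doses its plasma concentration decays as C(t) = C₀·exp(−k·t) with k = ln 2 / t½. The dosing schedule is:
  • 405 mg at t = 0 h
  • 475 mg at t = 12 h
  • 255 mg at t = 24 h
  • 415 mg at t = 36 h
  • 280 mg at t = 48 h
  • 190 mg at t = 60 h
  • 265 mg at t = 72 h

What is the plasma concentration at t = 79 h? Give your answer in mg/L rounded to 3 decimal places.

413.331 mg/L

k = ln 2 / 14 = 0.04951 per h
Dose 1 (405 mg at t=0 h): 405·exp(−0.04951·79) = 8.106 mg/L
Dose 2 (475 mg at t=12 h): 475·exp(−0.04951·67) = 17.221 mg/L
Dose 3 (255 mg at t=24 h): 255·exp(−0.04951·55) = 16.746 mg/L
Dose 4 (415 mg at t=36 h): 415·exp(−0.04951·43) = 49.369 mg/L
Dose 5 (280 mg at t=48 h): 280·exp(−0.04951·31) = 60.338 mg/L
Dose 6 (190 mg at t=60 h): 190·exp(−0.04951·19) = 74.167 mg/L
Dose 7 (265 mg at t=72 h): 265·exp(−0.04951·7) = 187.383 mg/L
C(79) = 8.106 + 17.221 + 16.746 + 49.369 + 60.338 + 74.167 + 187.383 = 413.331 mg/L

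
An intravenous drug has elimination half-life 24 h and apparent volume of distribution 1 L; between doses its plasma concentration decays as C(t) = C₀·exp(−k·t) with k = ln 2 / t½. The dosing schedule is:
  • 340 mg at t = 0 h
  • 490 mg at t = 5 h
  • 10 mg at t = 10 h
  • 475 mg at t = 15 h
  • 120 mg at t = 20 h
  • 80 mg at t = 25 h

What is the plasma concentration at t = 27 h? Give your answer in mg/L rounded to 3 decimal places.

k = ln 2 / 24 = 0.02888 per h
Dose 1 (340 mg at t=0 h): 340·exp(−0.02888·27) = 155.891 mg/L
Dose 2 (490 mg at t=5 h): 490·exp(−0.02888·22) = 259.568 mg/L
Dose 3 (10 mg at t=10 h): 10·exp(−0.02888·17) = 6.120 mg/L
Dose 4 (475 mg at t=15 h): 475·exp(−0.02888·12) = 335.876 mg/L
Dose 5 (120 mg at t=20 h): 120·exp(−0.02888·7) = 98.035 mg/L
Dose 6 (80 mg at t=25 h): 80·exp(−0.02888·2) = 75.510 mg/L
C(27) = 155.891 + 259.568 + 6.120 + 335.876 + 98.035 + 75.510 = 931.000 mg/L

931.000 mg/L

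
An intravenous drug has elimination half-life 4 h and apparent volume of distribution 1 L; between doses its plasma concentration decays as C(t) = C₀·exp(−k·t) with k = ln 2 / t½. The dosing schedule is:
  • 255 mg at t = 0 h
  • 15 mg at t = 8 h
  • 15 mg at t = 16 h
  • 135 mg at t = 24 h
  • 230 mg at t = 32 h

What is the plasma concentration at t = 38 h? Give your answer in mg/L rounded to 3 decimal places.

94.016 mg/L

k = ln 2 / 4 = 0.17329 per h
Dose 1 (255 mg at t=0 h): 255·exp(−0.17329·38) = 0.352 mg/L
Dose 2 (15 mg at t=8 h): 15·exp(−0.17329·30) = 0.083 mg/L
Dose 3 (15 mg at t=16 h): 15·exp(−0.17329·22) = 0.331 mg/L
Dose 4 (135 mg at t=24 h): 135·exp(−0.17329·14) = 11.932 mg/L
Dose 5 (230 mg at t=32 h): 230·exp(−0.17329·6) = 81.317 mg/L
C(38) = 0.352 + 0.083 + 0.331 + 11.932 + 81.317 = 94.016 mg/L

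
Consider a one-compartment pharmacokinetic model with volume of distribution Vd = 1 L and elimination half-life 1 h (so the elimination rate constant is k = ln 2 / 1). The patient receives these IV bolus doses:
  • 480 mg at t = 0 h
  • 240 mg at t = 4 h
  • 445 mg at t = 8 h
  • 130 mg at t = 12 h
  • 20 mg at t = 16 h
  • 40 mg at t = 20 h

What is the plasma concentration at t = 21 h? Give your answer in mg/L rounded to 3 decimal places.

20.935 mg/L

k = ln 2 / 1 = 0.69315 per h
Dose 1 (480 mg at t=0 h): 480·exp(−0.69315·21) = 0.000 mg/L
Dose 2 (240 mg at t=4 h): 240·exp(−0.69315·17) = 0.002 mg/L
Dose 3 (445 mg at t=8 h): 445·exp(−0.69315·13) = 0.054 mg/L
Dose 4 (130 mg at t=12 h): 130·exp(−0.69315·9) = 0.254 mg/L
Dose 5 (20 mg at t=16 h): 20·exp(−0.69315·5) = 0.625 mg/L
Dose 6 (40 mg at t=20 h): 40·exp(−0.69315·1) = 20.000 mg/L
C(21) = 0.000 + 0.002 + 0.054 + 0.254 + 0.625 + 20.000 = 20.935 mg/L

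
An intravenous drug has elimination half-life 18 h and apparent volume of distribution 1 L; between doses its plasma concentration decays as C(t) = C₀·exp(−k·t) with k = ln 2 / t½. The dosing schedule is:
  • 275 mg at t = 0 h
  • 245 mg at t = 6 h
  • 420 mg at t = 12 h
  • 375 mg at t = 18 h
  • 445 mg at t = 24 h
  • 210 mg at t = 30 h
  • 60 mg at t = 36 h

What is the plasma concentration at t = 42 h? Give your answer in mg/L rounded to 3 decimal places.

k = ln 2 / 18 = 0.03851 per h
Dose 1 (275 mg at t=0 h): 275·exp(−0.03851·42) = 54.567 mg/L
Dose 2 (245 mg at t=6 h): 245·exp(−0.03851·36) = 61.250 mg/L
Dose 3 (420 mg at t=12 h): 420·exp(−0.03851·30) = 132.292 mg/L
Dose 4 (375 mg at t=18 h): 375·exp(−0.03851·24) = 148.819 mg/L
Dose 5 (445 mg at t=24 h): 445·exp(−0.03851·18) = 222.500 mg/L
Dose 6 (210 mg at t=30 h): 210·exp(−0.03851·12) = 132.292 mg/L
Dose 7 (60 mg at t=36 h): 60·exp(−0.03851·6) = 47.622 mg/L
C(42) = 54.567 + 61.250 + 132.292 + 148.819 + 222.500 + 132.292 + 47.622 = 799.341 mg/L

799.341 mg/L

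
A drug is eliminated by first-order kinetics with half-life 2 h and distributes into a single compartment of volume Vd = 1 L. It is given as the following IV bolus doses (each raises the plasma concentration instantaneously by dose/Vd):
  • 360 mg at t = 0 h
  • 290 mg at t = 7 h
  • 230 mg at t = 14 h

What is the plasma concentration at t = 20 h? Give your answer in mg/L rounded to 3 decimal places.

32.306 mg/L

k = ln 2 / 2 = 0.34657 per h
Dose 1 (360 mg at t=0 h): 360·exp(−0.34657·20) = 0.352 mg/L
Dose 2 (290 mg at t=7 h): 290·exp(−0.34657·13) = 3.204 mg/L
Dose 3 (230 mg at t=14 h): 230·exp(−0.34657·6) = 28.750 mg/L
C(20) = 0.352 + 3.204 + 28.750 = 32.306 mg/L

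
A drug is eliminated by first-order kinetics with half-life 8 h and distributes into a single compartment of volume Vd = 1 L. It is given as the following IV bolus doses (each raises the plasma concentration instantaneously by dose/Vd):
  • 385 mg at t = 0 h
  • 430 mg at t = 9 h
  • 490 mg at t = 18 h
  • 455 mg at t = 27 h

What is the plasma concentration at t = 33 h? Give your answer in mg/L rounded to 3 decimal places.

k = ln 2 / 8 = 0.08664 per h
Dose 1 (385 mg at t=0 h): 385·exp(−0.08664·33) = 22.065 mg/L
Dose 2 (430 mg at t=9 h): 430·exp(−0.08664·24) = 53.750 mg/L
Dose 3 (490 mg at t=18 h): 490·exp(−0.08664·15) = 133.587 mg/L
Dose 4 (455 mg at t=27 h): 455·exp(−0.08664·6) = 270.545 mg/L
C(33) = 22.065 + 53.750 + 133.587 + 270.545 = 479.947 mg/L

479.947 mg/L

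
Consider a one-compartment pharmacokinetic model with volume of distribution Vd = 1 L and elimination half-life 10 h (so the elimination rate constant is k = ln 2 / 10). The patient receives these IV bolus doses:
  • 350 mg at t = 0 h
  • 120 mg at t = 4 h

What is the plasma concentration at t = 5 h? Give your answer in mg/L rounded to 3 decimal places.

359.451 mg/L

k = ln 2 / 10 = 0.06931 per h
Dose 1 (350 mg at t=0 h): 350·exp(−0.06931·5) = 247.487 mg/L
Dose 2 (120 mg at t=4 h): 120·exp(−0.06931·1) = 111.964 mg/L
C(5) = 247.487 + 111.964 = 359.451 mg/L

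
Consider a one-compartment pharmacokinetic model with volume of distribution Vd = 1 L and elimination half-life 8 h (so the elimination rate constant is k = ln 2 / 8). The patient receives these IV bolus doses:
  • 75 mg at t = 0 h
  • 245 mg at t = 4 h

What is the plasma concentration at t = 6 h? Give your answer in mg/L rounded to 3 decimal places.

k = ln 2 / 8 = 0.08664 per h
Dose 1 (75 mg at t=0 h): 75·exp(−0.08664·6) = 44.595 mg/L
Dose 2 (245 mg at t=4 h): 245·exp(−0.08664·2) = 206.020 mg/L
C(6) = 44.595 + 206.020 = 250.615 mg/L

250.615 mg/L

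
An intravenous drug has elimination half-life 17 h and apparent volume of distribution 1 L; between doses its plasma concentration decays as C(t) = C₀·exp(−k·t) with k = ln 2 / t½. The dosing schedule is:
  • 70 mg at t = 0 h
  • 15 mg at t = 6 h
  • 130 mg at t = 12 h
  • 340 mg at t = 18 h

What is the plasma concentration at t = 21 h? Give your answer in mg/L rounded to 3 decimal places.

k = ln 2 / 17 = 0.04077 per h
Dose 1 (70 mg at t=0 h): 70·exp(−0.04077·21) = 29.733 mg/L
Dose 2 (15 mg at t=6 h): 15·exp(−0.04077·15) = 8.137 mg/L
Dose 3 (130 mg at t=12 h): 130·exp(−0.04077·9) = 90.069 mg/L
Dose 4 (340 mg at t=18 h): 340·exp(−0.04077·3) = 300.854 mg/L
C(21) = 29.733 + 8.137 + 90.069 + 300.854 = 428.793 mg/L

428.793 mg/L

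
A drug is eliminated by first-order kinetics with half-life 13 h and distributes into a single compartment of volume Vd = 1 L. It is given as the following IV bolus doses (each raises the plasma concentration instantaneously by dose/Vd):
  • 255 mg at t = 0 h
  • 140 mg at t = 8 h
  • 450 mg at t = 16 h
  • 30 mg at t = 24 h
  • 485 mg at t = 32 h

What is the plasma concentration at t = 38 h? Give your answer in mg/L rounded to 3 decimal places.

567.576 mg/L

k = ln 2 / 13 = 0.05332 per h
Dose 1 (255 mg at t=0 h): 255·exp(−0.05332·38) = 33.621 mg/L
Dose 2 (140 mg at t=8 h): 140·exp(−0.05332·30) = 28.278 mg/L
Dose 3 (450 mg at t=16 h): 450·exp(−0.05332·22) = 139.244 mg/L
Dose 4 (30 mg at t=24 h): 30·exp(−0.05332·14) = 14.221 mg/L
Dose 5 (485 mg at t=32 h): 485·exp(−0.05332·6) = 352.213 mg/L
C(38) = 33.621 + 28.278 + 139.244 + 14.221 + 352.213 = 567.576 mg/L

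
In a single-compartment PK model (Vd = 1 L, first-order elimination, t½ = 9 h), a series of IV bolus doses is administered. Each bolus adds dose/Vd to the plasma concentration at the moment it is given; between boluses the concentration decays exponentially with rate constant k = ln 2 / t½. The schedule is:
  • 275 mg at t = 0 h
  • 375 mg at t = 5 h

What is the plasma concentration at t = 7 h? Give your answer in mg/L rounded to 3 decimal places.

k = ln 2 / 9 = 0.07702 per h
Dose 1 (275 mg at t=0 h): 275·exp(−0.07702·7) = 160.398 mg/L
Dose 2 (375 mg at t=5 h): 375·exp(−0.07702·2) = 321.466 mg/L
C(7) = 160.398 + 321.466 = 481.864 mg/L

481.864 mg/L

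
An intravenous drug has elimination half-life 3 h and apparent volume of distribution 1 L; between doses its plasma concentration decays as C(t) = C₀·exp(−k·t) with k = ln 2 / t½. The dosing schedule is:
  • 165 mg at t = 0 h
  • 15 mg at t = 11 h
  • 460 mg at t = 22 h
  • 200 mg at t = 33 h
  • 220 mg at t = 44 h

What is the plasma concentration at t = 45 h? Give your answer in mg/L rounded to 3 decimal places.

k = ln 2 / 3 = 0.23105 per h
Dose 1 (165 mg at t=0 h): 165·exp(−0.23105·45) = 0.005 mg/L
Dose 2 (15 mg at t=11 h): 15·exp(−0.23105·34) = 0.006 mg/L
Dose 3 (460 mg at t=22 h): 460·exp(−0.23105·23) = 2.264 mg/L
Dose 4 (200 mg at t=33 h): 200·exp(−0.23105·12) = 12.500 mg/L
Dose 5 (220 mg at t=44 h): 220·exp(−0.23105·1) = 174.614 mg/L
C(45) = 0.005 + 0.006 + 2.264 + 12.500 + 174.614 = 189.389 mg/L

189.389 mg/L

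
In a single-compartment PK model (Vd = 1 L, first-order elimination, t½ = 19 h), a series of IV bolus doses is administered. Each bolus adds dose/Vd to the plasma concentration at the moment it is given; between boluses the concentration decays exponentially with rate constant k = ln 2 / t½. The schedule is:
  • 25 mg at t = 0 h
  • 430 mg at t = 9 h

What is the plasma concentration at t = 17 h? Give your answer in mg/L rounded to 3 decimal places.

334.604 mg/L

k = ln 2 / 19 = 0.03648 per h
Dose 1 (25 mg at t=0 h): 25·exp(−0.03648·17) = 13.446 mg/L
Dose 2 (430 mg at t=9 h): 430·exp(−0.03648·8) = 321.158 mg/L
C(17) = 13.446 + 321.158 = 334.604 mg/L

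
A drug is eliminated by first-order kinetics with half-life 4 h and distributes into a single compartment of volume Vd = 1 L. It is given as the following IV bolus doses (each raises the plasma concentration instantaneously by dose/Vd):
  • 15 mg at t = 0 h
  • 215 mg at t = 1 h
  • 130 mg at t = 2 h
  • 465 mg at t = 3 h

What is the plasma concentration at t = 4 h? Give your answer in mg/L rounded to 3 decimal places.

k = ln 2 / 4 = 0.17329 per h
Dose 1 (15 mg at t=0 h): 15·exp(−0.17329·4) = 7.500 mg/L
Dose 2 (215 mg at t=1 h): 215·exp(−0.17329·3) = 127.840 mg/L
Dose 3 (130 mg at t=2 h): 130·exp(−0.17329·2) = 91.924 mg/L
Dose 4 (465 mg at t=3 h): 465·exp(−0.17329·1) = 391.017 mg/L
C(4) = 7.500 + 127.840 + 91.924 + 391.017 = 618.280 mg/L

618.280 mg/L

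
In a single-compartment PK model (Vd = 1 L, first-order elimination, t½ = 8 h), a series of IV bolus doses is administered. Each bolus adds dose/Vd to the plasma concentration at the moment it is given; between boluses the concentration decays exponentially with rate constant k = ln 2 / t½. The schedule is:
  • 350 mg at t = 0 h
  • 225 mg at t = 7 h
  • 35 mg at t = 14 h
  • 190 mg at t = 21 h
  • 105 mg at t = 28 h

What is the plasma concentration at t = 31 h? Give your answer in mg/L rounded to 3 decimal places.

220.855 mg/L

k = ln 2 / 8 = 0.08664 per h
Dose 1 (350 mg at t=0 h): 350·exp(−0.08664·31) = 23.855 mg/L
Dose 2 (225 mg at t=7 h): 225·exp(−0.08664·24) = 28.125 mg/L
Dose 3 (35 mg at t=14 h): 35·exp(−0.08664·17) = 8.024 mg/L
Dose 4 (190 mg at t=21 h): 190·exp(−0.08664·10) = 79.885 mg/L
Dose 5 (105 mg at t=28 h): 105·exp(−0.08664·3) = 80.966 mg/L
C(31) = 23.855 + 28.125 + 8.024 + 79.885 + 80.966 = 220.855 mg/L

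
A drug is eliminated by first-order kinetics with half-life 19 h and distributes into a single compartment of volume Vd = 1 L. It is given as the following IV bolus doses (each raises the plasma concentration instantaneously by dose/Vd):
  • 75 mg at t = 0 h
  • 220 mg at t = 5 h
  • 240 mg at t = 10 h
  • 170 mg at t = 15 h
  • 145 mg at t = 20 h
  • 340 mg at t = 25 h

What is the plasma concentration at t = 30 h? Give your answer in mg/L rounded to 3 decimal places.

k = ln 2 / 19 = 0.03648 per h
Dose 1 (75 mg at t=0 h): 75·exp(−0.03648·30) = 25.104 mg/L
Dose 2 (220 mg at t=5 h): 220·exp(−0.03648·25) = 88.375 mg/L
Dose 3 (240 mg at t=10 h): 240·exp(−0.03648·20) = 115.701 mg/L
Dose 4 (170 mg at t=15 h): 170·exp(−0.03648·15) = 98.354 mg/L
Dose 5 (145 mg at t=20 h): 145·exp(−0.03648·10) = 100.677 mg/L
Dose 6 (340 mg at t=25 h): 340·exp(−0.03648·5) = 283.309 mg/L
C(30) = 25.104 + 88.375 + 115.701 + 98.354 + 100.677 + 283.309 = 711.521 mg/L

711.521 mg/L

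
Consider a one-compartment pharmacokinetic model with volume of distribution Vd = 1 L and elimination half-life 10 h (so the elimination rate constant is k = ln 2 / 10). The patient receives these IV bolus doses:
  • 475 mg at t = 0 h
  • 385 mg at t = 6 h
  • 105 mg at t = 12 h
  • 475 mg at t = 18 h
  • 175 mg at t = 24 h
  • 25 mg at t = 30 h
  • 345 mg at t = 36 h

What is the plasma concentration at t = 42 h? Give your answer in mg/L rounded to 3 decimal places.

k = ln 2 / 10 = 0.06931 per h
Dose 1 (475 mg at t=0 h): 475·exp(−0.06931·42) = 25.844 mg/L
Dose 2 (385 mg at t=6 h): 385·exp(−0.06931·36) = 31.751 mg/L
Dose 3 (105 mg at t=12 h): 105·exp(−0.06931·30) = 13.125 mg/L
Dose 4 (475 mg at t=18 h): 475·exp(−0.06931·24) = 89.996 mg/L
Dose 5 (175 mg at t=24 h): 175·exp(−0.06931·18) = 50.256 mg/L
Dose 6 (25 mg at t=30 h): 25·exp(−0.06931·12) = 10.882 mg/L
Dose 7 (345 mg at t=36 h): 345·exp(−0.06931·6) = 227.615 mg/L
C(42) = 25.844 + 31.751 + 13.125 + 89.996 + 50.256 + 10.882 + 227.615 = 449.468 mg/L

449.468 mg/L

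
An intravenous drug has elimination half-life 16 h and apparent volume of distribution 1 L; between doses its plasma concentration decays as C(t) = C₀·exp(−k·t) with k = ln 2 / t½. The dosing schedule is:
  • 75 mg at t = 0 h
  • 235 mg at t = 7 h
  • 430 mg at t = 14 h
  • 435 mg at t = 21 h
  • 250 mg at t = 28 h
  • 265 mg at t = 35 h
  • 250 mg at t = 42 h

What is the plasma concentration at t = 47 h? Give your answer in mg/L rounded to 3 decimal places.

763.953 mg/L

k = ln 2 / 16 = 0.04332 per h
Dose 1 (75 mg at t=0 h): 75·exp(−0.04332·47) = 9.790 mg/L
Dose 2 (235 mg at t=7 h): 235·exp(−0.04332·40) = 41.543 mg/L
Dose 3 (430 mg at t=14 h): 430·exp(−0.04332·33) = 102.942 mg/L
Dose 4 (435 mg at t=21 h): 435·exp(−0.04332·26) = 141.031 mg/L
Dose 5 (250 mg at t=28 h): 250·exp(−0.04332·19) = 109.766 mg/L
Dose 6 (265 mg at t=35 h): 265·exp(−0.04332·12) = 157.570 mg/L
Dose 7 (250 mg at t=42 h): 250·exp(−0.04332·5) = 201.311 mg/L
C(47) = 9.790 + 41.543 + 102.942 + 141.031 + 109.766 + 157.570 + 201.311 = 763.953 mg/L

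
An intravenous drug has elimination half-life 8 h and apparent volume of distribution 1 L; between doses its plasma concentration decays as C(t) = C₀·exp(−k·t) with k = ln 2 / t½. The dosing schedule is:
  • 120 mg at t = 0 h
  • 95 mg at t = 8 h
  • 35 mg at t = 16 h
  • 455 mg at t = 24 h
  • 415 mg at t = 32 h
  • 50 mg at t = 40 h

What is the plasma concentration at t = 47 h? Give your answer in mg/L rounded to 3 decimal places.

210.093 mg/L

k = ln 2 / 8 = 0.08664 per h
Dose 1 (120 mg at t=0 h): 120·exp(−0.08664·47) = 2.045 mg/L
Dose 2 (95 mg at t=8 h): 95·exp(−0.08664·39) = 3.237 mg/L
Dose 3 (35 mg at t=16 h): 35·exp(−0.08664·31) = 2.385 mg/L
Dose 4 (455 mg at t=24 h): 455·exp(−0.08664·23) = 62.023 mg/L
Dose 5 (415 mg at t=32 h): 415·exp(−0.08664·15) = 113.140 mg/L
Dose 6 (50 mg at t=40 h): 50·exp(−0.08664·7) = 27.263 mg/L
C(47) = 2.045 + 3.237 + 2.385 + 62.023 + 113.140 + 27.263 = 210.093 mg/L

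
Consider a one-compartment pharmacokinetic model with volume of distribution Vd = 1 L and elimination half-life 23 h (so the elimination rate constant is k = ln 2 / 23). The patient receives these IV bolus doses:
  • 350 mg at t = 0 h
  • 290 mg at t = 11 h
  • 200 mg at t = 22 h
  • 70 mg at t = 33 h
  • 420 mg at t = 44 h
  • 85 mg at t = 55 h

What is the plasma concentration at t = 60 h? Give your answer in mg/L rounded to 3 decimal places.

k = ln 2 / 23 = 0.03014 per h
Dose 1 (350 mg at t=0 h): 350·exp(−0.03014·60) = 57.382 mg/L
Dose 2 (290 mg at t=11 h): 290·exp(−0.03014·49) = 66.233 mg/L
Dose 3 (200 mg at t=22 h): 200·exp(−0.03014·38) = 63.632 mg/L
Dose 4 (70 mg at t=33 h): 70·exp(−0.03014·27) = 31.025 mg/L
Dose 5 (420 mg at t=44 h): 420·exp(−0.03014·16) = 259.321 mg/L
Dose 6 (85 mg at t=55 h): 85·exp(−0.03014·5) = 73.110 mg/L
C(60) = 57.382 + 66.233 + 63.632 + 31.025 + 259.321 + 73.110 = 550.702 mg/L

550.702 mg/L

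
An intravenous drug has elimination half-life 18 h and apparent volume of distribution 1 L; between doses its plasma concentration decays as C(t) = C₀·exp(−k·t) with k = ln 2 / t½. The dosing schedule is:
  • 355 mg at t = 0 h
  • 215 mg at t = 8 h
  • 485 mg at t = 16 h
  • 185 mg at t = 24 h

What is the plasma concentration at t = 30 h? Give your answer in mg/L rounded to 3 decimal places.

633.690 mg/L

k = ln 2 / 18 = 0.03851 per h
Dose 1 (355 mg at t=0 h): 355·exp(−0.03851·30) = 111.818 mg/L
Dose 2 (215 mg at t=8 h): 215·exp(−0.03851·22) = 92.154 mg/L
Dose 3 (485 mg at t=16 h): 485·exp(−0.03851·14) = 282.883 mg/L
Dose 4 (185 mg at t=24 h): 185·exp(−0.03851·6) = 146.835 mg/L
C(30) = 111.818 + 92.154 + 282.883 + 146.835 = 633.690 mg/L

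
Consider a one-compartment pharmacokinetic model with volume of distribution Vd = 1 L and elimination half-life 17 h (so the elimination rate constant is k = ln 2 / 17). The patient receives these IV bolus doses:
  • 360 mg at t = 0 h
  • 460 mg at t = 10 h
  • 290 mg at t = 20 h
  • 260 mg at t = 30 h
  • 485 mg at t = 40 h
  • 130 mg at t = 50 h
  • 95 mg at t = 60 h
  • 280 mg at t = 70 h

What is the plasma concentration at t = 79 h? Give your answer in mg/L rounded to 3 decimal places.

479.903 mg/L

k = ln 2 / 17 = 0.04077 per h
Dose 1 (360 mg at t=0 h): 360·exp(−0.04077·79) = 14.368 mg/L
Dose 2 (460 mg at t=10 h): 460·exp(−0.04077·69) = 27.601 mg/L
Dose 3 (290 mg at t=20 h): 290·exp(−0.04077·59) = 26.161 mg/L
Dose 4 (260 mg at t=30 h): 260·exp(−0.04077·49) = 35.261 mg/L
Dose 5 (485 mg at t=40 h): 485·exp(−0.04077·39) = 98.888 mg/L
Dose 6 (130 mg at t=50 h): 130·exp(−0.04077·29) = 39.849 mg/L
Dose 7 (95 mg at t=60 h): 95·exp(−0.04077·19) = 43.780 mg/L
Dose 8 (280 mg at t=70 h): 280·exp(−0.04077·9) = 193.994 mg/L
C(79) = 14.368 + 27.601 + 26.161 + 35.261 + 98.888 + 39.849 + 43.780 + 193.994 = 479.903 mg/L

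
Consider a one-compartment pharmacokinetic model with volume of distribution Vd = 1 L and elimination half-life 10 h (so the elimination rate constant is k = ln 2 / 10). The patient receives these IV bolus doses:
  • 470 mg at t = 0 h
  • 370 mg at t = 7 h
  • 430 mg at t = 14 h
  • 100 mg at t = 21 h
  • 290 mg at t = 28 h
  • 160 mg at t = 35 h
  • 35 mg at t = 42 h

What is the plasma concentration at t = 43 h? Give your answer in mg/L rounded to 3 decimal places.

k = ln 2 / 10 = 0.06931 per h
Dose 1 (470 mg at t=0 h): 470·exp(−0.06931·43) = 23.860 mg/L
Dose 2 (370 mg at t=7 h): 370·exp(−0.06931·36) = 30.514 mg/L
Dose 3 (430 mg at t=14 h): 430·exp(−0.06931·29) = 57.608 mg/L
Dose 4 (100 mg at t=21 h): 100·exp(−0.06931·22) = 21.764 mg/L
Dose 5 (290 mg at t=28 h): 290·exp(−0.06931·15) = 102.530 mg/L
Dose 6 (160 mg at t=35 h): 160·exp(−0.06931·8) = 91.896 mg/L
Dose 7 (35 mg at t=42 h): 35·exp(−0.06931·1) = 32.656 mg/L
C(43) = 23.860 + 30.514 + 57.608 + 21.764 + 102.530 + 91.896 + 32.656 = 360.828 mg/L

360.828 mg/L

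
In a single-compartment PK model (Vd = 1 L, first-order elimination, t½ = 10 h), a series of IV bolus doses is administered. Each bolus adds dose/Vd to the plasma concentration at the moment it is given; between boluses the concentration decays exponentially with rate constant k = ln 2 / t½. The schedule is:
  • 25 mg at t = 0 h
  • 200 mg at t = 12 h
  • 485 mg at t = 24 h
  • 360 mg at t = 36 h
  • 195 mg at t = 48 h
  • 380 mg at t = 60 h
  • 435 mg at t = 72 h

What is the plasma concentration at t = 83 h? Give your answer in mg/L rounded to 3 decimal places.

k = ln 2 / 10 = 0.06931 per h
Dose 1 (25 mg at t=0 h): 25·exp(−0.06931·83) = 0.079 mg/L
Dose 2 (200 mg at t=12 h): 200·exp(−0.06931·71) = 1.458 mg/L
Dose 3 (485 mg at t=24 h): 485·exp(−0.06931·59) = 8.122 mg/L
Dose 4 (360 mg at t=36 h): 360·exp(−0.06931·47) = 13.850 mg/L
Dose 5 (195 mg at t=48 h): 195·exp(−0.06931·35) = 17.236 mg/L
Dose 6 (380 mg at t=60 h): 380·exp(−0.06931·23) = 77.164 mg/L
Dose 7 (435 mg at t=72 h): 435·exp(−0.06931·11) = 202.935 mg/L
C(83) = 0.079 + 1.458 + 8.122 + 13.850 + 17.236 + 77.164 + 202.935 = 320.844 mg/L

320.844 mg/L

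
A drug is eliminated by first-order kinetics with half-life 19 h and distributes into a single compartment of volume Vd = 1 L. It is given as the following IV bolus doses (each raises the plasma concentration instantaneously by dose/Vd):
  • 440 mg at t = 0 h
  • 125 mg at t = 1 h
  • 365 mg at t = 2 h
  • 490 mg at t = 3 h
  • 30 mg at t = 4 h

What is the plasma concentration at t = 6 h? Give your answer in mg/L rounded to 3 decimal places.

k = ln 2 / 19 = 0.03648 per h
Dose 1 (440 mg at t=0 h): 440·exp(−0.03648·6) = 353.501 mg/L
Dose 2 (125 mg at t=1 h): 125·exp(−0.03648·5) = 104.158 mg/L
Dose 3 (365 mg at t=2 h): 365·exp(−0.03648·4) = 315.441 mg/L
Dose 4 (490 mg at t=3 h): 490·exp(−0.03648·3) = 439.203 mg/L
Dose 5 (30 mg at t=4 h): 30·exp(−0.03648·2) = 27.889 mg/L
C(6) = 353.501 + 104.158 + 315.441 + 439.203 + 27.889 = 1240.191 mg/L

1240.191 mg/L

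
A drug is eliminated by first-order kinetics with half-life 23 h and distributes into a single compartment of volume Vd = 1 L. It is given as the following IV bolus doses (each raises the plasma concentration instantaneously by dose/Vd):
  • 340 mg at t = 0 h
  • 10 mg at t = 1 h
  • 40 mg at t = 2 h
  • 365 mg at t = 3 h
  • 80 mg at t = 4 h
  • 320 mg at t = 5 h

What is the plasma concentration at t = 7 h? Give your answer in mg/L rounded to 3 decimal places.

k = ln 2 / 23 = 0.03014 per h
Dose 1 (340 mg at t=0 h): 340·exp(−0.03014·7) = 275.335 mg/L
Dose 2 (10 mg at t=1 h): 10·exp(−0.03014·6) = 8.346 mg/L
Dose 3 (40 mg at t=2 h): 40·exp(−0.03014·5) = 34.405 mg/L
Dose 4 (365 mg at t=3 h): 365·exp(−0.03014·4) = 323.549 mg/L
Dose 5 (80 mg at t=4 h): 80·exp(−0.03014·3) = 73.084 mg/L
Dose 6 (320 mg at t=5 h): 320·exp(−0.03014·2) = 301.282 mg/L
C(7) = 275.335 + 8.346 + 34.405 + 323.549 + 73.084 + 301.282 = 1016.001 mg/L

1016.001 mg/L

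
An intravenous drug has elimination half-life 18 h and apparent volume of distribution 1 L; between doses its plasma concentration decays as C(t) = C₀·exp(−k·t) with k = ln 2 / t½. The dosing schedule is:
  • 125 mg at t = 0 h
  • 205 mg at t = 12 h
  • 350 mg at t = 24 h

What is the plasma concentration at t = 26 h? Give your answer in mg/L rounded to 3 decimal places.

k = ln 2 / 18 = 0.03851 per h
Dose 1 (125 mg at t=0 h): 125·exp(−0.03851·26) = 45.929 mg/L
Dose 2 (205 mg at t=12 h): 205·exp(−0.03851·14) = 119.569 mg/L
Dose 3 (350 mg at t=24 h): 350·exp(−0.03851·2) = 324.056 mg/L
C(26) = 45.929 + 119.569 + 324.056 = 489.555 mg/L

489.555 mg/L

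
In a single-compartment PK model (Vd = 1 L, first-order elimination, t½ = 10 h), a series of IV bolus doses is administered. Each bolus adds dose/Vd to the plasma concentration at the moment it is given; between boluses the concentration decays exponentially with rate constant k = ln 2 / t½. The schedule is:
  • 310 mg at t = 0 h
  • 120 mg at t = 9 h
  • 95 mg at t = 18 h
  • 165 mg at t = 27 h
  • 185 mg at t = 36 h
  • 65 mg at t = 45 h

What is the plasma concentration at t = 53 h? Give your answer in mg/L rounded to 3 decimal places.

143.438 mg/L

k = ln 2 / 10 = 0.06931 per h
Dose 1 (310 mg at t=0 h): 310·exp(−0.06931·53) = 7.869 mg/L
Dose 2 (120 mg at t=9 h): 120·exp(−0.06931·44) = 5.684 mg/L
Dose 3 (95 mg at t=18 h): 95·exp(−0.06931·35) = 8.397 mg/L
Dose 4 (165 mg at t=27 h): 165·exp(−0.06931·26) = 27.215 mg/L
Dose 5 (185 mg at t=36 h): 185·exp(−0.06931·17) = 56.940 mg/L
Dose 6 (65 mg at t=45 h): 65·exp(−0.06931·8) = 37.333 mg/L
C(53) = 7.869 + 5.684 + 8.397 + 27.215 + 56.940 + 37.333 = 143.438 mg/L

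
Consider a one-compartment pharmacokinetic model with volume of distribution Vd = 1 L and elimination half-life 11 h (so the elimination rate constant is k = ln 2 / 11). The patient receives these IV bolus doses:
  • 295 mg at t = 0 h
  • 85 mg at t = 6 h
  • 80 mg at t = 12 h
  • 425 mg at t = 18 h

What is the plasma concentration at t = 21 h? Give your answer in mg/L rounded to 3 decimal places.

k = ln 2 / 11 = 0.06301 per h
Dose 1 (295 mg at t=0 h): 295·exp(−0.06301·21) = 78.547 mg/L
Dose 2 (85 mg at t=6 h): 85·exp(−0.06301·15) = 33.031 mg/L
Dose 3 (80 mg at t=12 h): 80·exp(−0.06301·9) = 45.373 mg/L
Dose 4 (425 mg at t=18 h): 425·exp(−0.06301·3) = 351.795 mg/L
C(21) = 78.547 + 33.031 + 45.373 + 351.795 = 508.746 mg/L

508.746 mg/L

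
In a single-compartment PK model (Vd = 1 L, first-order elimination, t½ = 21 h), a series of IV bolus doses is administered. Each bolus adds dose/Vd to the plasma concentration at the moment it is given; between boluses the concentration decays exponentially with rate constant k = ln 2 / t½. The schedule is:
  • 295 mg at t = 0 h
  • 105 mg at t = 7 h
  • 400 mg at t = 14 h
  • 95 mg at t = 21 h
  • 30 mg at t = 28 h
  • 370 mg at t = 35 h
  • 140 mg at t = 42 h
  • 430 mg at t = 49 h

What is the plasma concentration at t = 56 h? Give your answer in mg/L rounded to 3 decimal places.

k = ln 2 / 21 = 0.03301 per h
Dose 1 (295 mg at t=0 h): 295·exp(−0.03301·56) = 46.460 mg/L
Dose 2 (105 mg at t=7 h): 105·exp(−0.03301·49) = 20.835 mg/L
Dose 3 (400 mg at t=14 h): 400·exp(−0.03301·42) = 100.000 mg/L
Dose 4 (95 mg at t=21 h): 95·exp(−0.03301·35) = 29.923 mg/L
Dose 5 (30 mg at t=28 h): 30·exp(−0.03301·28) = 11.906 mg/L
Dose 6 (370 mg at t=35 h): 370·exp(−0.03301·21) = 185.000 mg/L
Dose 7 (140 mg at t=42 h): 140·exp(−0.03301·14) = 88.194 mg/L
Dose 8 (430 mg at t=49 h): 430·exp(−0.03301·7) = 341.291 mg/L
C(56) = 46.460 + 20.835 + 100.000 + 29.923 + 11.906 + 185.000 + 88.194 + 341.291 = 823.609 mg/L

823.609 mg/L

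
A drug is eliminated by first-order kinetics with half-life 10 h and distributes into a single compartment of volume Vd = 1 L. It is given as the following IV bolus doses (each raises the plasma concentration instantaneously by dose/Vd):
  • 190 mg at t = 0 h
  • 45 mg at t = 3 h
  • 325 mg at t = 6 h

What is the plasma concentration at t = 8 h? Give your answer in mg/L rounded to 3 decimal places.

423.875 mg/L

k = ln 2 / 10 = 0.06931 per h
Dose 1 (190 mg at t=0 h): 190·exp(−0.06931·8) = 109.126 mg/L
Dose 2 (45 mg at t=3 h): 45·exp(−0.06931·5) = 31.820 mg/L
Dose 3 (325 mg at t=6 h): 325·exp(−0.06931·2) = 282.929 mg/L
C(8) = 109.126 + 31.820 + 282.929 = 423.875 mg/L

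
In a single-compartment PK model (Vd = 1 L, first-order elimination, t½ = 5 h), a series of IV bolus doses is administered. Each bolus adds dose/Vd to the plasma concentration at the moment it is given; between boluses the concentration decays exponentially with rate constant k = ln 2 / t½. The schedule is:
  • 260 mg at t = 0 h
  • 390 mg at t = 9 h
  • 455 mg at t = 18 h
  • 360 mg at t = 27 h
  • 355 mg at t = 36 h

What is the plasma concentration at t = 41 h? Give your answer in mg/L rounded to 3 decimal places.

253.456 mg/L

k = ln 2 / 5 = 0.13863 per h
Dose 1 (260 mg at t=0 h): 260·exp(−0.13863·41) = 0.884 mg/L
Dose 2 (390 mg at t=9 h): 390·exp(−0.13863·32) = 4.618 mg/L
Dose 3 (455 mg at t=18 h): 455·exp(−0.13863·23) = 18.762 mg/L
Dose 4 (360 mg at t=27 h): 360·exp(−0.13863·14) = 51.691 mg/L
Dose 5 (355 mg at t=36 h): 355·exp(−0.13863·5) = 177.500 mg/L
C(41) = 0.884 + 4.618 + 18.762 + 51.691 + 177.500 = 253.456 mg/L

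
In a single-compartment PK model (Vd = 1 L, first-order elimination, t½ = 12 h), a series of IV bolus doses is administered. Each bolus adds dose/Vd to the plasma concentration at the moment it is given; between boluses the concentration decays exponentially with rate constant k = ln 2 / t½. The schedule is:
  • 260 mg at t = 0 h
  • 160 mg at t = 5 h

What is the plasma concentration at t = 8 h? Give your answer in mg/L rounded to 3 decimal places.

k = ln 2 / 12 = 0.05776 per h
Dose 1 (260 mg at t=0 h): 260·exp(−0.05776·8) = 163.790 mg/L
Dose 2 (160 mg at t=5 h): 160·exp(−0.05776·3) = 134.543 mg/L
C(8) = 163.790 + 134.543 = 298.333 mg/L

298.333 mg/L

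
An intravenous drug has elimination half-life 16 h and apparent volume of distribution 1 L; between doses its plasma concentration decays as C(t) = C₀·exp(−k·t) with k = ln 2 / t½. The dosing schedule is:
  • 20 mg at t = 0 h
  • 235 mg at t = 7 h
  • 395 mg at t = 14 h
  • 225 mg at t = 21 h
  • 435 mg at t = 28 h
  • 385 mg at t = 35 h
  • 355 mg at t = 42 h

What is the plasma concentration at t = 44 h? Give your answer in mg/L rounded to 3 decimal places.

k = ln 2 / 16 = 0.04332 per h
Dose 1 (20 mg at t=0 h): 20·exp(−0.04332·44) = 2.973 mg/L
Dose 2 (235 mg at t=7 h): 235·exp(−0.04332·37) = 47.308 mg/L
Dose 3 (395 mg at t=14 h): 395·exp(−0.04332·30) = 107.688 mg/L
Dose 4 (225 mg at t=21 h): 225·exp(−0.04332·23) = 83.071 mg/L
Dose 5 (435 mg at t=28 h): 435·exp(−0.04332·16) = 217.500 mg/L
Dose 6 (385 mg at t=35 h): 385·exp(−0.04332·9) = 260.694 mg/L
Dose 7 (355 mg at t=42 h): 355·exp(−0.04332·2) = 325.536 mg/L
C(44) = 2.973 + 47.308 + 107.688 + 83.071 + 217.500 + 260.694 + 325.536 = 1044.771 mg/L

1044.771 mg/L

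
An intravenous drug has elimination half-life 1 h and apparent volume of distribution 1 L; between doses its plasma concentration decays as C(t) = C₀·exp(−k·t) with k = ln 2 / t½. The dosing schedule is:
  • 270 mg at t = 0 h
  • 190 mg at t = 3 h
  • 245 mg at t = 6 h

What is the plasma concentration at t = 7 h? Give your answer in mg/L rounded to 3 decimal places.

136.484 mg/L

k = ln 2 / 1 = 0.69315 per h
Dose 1 (270 mg at t=0 h): 270·exp(−0.69315·7) = 2.109 mg/L
Dose 2 (190 mg at t=3 h): 190·exp(−0.69315·4) = 11.875 mg/L
Dose 3 (245 mg at t=6 h): 245·exp(−0.69315·1) = 122.500 mg/L
C(7) = 2.109 + 11.875 + 122.500 = 136.484 mg/L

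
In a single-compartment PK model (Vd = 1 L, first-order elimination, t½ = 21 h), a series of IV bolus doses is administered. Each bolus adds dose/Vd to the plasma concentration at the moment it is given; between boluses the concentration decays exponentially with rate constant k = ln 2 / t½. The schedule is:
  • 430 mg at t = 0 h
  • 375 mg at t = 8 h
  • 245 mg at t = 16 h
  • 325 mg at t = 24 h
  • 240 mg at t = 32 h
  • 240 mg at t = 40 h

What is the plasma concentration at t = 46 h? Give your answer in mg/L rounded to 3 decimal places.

797.498 mg/L

k = ln 2 / 21 = 0.03301 per h
Dose 1 (430 mg at t=0 h): 430·exp(−0.03301·46) = 94.204 mg/L
Dose 2 (375 mg at t=8 h): 375·exp(−0.03301·38) = 106.982 mg/L
Dose 3 (245 mg at t=16 h): 245·exp(−0.03301·30) = 91.017 mg/L
Dose 4 (325 mg at t=24 h): 325·exp(−0.03301·22) = 157.224 mg/L
Dose 5 (240 mg at t=32 h): 240·exp(−0.03301·14) = 151.191 mg/L
Dose 6 (240 mg at t=40 h): 240·exp(−0.03301·6) = 196.880 mg/L
C(46) = 94.204 + 106.982 + 91.017 + 157.224 + 151.191 + 196.880 = 797.498 mg/L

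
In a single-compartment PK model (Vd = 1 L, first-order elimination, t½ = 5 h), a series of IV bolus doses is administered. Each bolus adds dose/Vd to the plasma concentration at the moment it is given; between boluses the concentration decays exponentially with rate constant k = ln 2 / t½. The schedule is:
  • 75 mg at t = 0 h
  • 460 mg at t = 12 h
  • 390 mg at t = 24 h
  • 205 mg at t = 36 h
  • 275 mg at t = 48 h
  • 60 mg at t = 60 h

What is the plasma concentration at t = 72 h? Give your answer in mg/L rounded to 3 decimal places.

k = ln 2 / 5 = 0.13863 per h
Dose 1 (75 mg at t=0 h): 75·exp(−0.13863·72) = 0.003 mg/L
Dose 2 (460 mg at t=12 h): 460·exp(−0.13863·60) = 0.112 mg/L
Dose 3 (390 mg at t=24 h): 390·exp(−0.13863·48) = 0.503 mg/L
Dose 4 (205 mg at t=36 h): 205·exp(−0.13863·36) = 1.394 mg/L
Dose 5 (275 mg at t=48 h): 275·exp(−0.13863·24) = 9.872 mg/L
Dose 6 (60 mg at t=60 h): 60·exp(−0.13863·12) = 11.368 mg/L
C(72) = 0.003 + 0.112 + 0.503 + 1.394 + 9.872 + 11.368 = 23.252 mg/L

23.252 mg/L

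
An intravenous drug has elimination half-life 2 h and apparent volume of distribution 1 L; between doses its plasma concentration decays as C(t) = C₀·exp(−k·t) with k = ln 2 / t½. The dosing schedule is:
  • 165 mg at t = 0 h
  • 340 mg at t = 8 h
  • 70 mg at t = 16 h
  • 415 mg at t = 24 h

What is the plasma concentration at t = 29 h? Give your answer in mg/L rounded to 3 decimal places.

k = ln 2 / 2 = 0.34657 per h
Dose 1 (165 mg at t=0 h): 165·exp(−0.34657·29) = 0.007 mg/L
Dose 2 (340 mg at t=8 h): 340·exp(−0.34657·21) = 0.235 mg/L
Dose 3 (70 mg at t=16 h): 70·exp(−0.34657·13) = 0.773 mg/L
Dose 4 (415 mg at t=24 h): 415·exp(−0.34657·5) = 73.362 mg/L
C(29) = 0.007 + 0.235 + 0.773 + 73.362 = 74.378 mg/L

74.378 mg/L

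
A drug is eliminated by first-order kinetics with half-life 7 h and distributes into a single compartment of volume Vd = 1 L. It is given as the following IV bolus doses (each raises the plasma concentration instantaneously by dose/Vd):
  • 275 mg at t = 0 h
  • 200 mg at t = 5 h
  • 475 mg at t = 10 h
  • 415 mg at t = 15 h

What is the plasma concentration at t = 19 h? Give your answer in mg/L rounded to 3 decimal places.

k = ln 2 / 7 = 0.09902 per h
Dose 1 (275 mg at t=0 h): 275·exp(−0.09902·19) = 41.904 mg/L
Dose 2 (200 mg at t=5 h): 200·exp(−0.09902·14) = 50.000 mg/L
Dose 3 (475 mg at t=10 h): 475·exp(−0.09902·9) = 194.830 mg/L
Dose 4 (415 mg at t=15 h): 415·exp(−0.09902·4) = 279.274 mg/L
C(19) = 41.904 + 50.000 + 194.830 + 279.274 = 566.008 mg/L

566.008 mg/L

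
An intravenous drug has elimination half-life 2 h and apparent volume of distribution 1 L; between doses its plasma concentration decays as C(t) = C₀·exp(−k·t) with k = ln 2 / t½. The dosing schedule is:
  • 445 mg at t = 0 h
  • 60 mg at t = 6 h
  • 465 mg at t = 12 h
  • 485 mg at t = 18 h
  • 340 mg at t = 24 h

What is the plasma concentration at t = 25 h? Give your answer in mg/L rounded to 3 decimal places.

288.582 mg/L

k = ln 2 / 2 = 0.34657 per h
Dose 1 (445 mg at t=0 h): 445·exp(−0.34657·25) = 0.077 mg/L
Dose 2 (60 mg at t=6 h): 60·exp(−0.34657·19) = 0.083 mg/L
Dose 3 (465 mg at t=12 h): 465·exp(−0.34657·13) = 5.138 mg/L
Dose 4 (485 mg at t=18 h): 485·exp(−0.34657·7) = 42.868 mg/L
Dose 5 (340 mg at t=24 h): 340·exp(−0.34657·1) = 240.416 mg/L
C(25) = 0.077 + 0.083 + 5.138 + 42.868 + 240.416 = 288.582 mg/L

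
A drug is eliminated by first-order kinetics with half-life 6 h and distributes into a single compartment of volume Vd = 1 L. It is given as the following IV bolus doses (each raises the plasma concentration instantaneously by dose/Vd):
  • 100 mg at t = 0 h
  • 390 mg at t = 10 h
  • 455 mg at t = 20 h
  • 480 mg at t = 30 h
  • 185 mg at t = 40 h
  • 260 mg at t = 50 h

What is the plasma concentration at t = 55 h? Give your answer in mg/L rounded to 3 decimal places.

k = ln 2 / 6 = 0.11552 per h
Dose 1 (100 mg at t=0 h): 100·exp(−0.11552·55) = 0.174 mg/L
Dose 2 (390 mg at t=10 h): 390·exp(−0.11552·45) = 2.154 mg/L
Dose 3 (455 mg at t=20 h): 455·exp(−0.11552·35) = 7.980 mg/L
Dose 4 (480 mg at t=30 h): 480·exp(−0.11552·25) = 26.727 mg/L
Dose 5 (185 mg at t=40 h): 185·exp(−0.11552·15) = 32.704 mg/L
Dose 6 (260 mg at t=50 h): 260·exp(−0.11552·5) = 145.920 mg/L
C(55) = 0.174 + 2.154 + 7.980 + 26.727 + 32.704 + 145.920 = 215.659 mg/L

215.659 mg/L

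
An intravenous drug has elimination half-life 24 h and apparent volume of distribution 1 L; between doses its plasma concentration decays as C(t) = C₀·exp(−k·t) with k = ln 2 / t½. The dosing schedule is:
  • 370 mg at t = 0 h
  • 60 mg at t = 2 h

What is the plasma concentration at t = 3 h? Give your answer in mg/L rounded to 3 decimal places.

397.583 mg/L

k = ln 2 / 24 = 0.02888 per h
Dose 1 (370 mg at t=0 h): 370·exp(−0.02888·3) = 339.291 mg/L
Dose 2 (60 mg at t=2 h): 60·exp(−0.02888·1) = 58.292 mg/L
C(3) = 339.291 + 58.292 = 397.583 mg/L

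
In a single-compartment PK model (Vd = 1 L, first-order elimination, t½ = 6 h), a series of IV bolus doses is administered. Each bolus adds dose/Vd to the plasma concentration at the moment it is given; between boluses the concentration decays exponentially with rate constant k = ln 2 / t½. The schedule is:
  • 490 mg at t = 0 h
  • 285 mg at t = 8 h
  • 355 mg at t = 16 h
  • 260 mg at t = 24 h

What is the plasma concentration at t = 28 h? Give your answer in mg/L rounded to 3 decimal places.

300.108 mg/L

k = ln 2 / 6 = 0.11552 per h
Dose 1 (490 mg at t=0 h): 490·exp(−0.11552·28) = 19.293 mg/L
Dose 2 (285 mg at t=8 h): 285·exp(−0.11552·20) = 28.276 mg/L
Dose 3 (355 mg at t=16 h): 355·exp(−0.11552·12) = 88.750 mg/L
Dose 4 (260 mg at t=24 h): 260·exp(−0.11552·4) = 163.790 mg/L
C(28) = 19.293 + 28.276 + 88.750 + 163.790 = 300.108 mg/L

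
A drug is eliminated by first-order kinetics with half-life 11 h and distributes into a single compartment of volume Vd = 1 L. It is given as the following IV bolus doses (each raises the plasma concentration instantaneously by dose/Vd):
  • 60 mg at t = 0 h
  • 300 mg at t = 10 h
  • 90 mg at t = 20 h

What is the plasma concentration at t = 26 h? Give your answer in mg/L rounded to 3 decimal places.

k = ln 2 / 11 = 0.06301 per h
Dose 1 (60 mg at t=0 h): 60·exp(−0.06301·26) = 11.658 mg/L
Dose 2 (300 mg at t=10 h): 300·exp(−0.06301·16) = 109.461 mg/L
Dose 3 (90 mg at t=20 h): 90·exp(−0.06301·6) = 61.666 mg/L
C(26) = 11.658 + 109.461 + 61.666 = 182.785 mg/L

182.785 mg/L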